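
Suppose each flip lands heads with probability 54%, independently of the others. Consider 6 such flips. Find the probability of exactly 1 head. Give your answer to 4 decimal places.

X ~ Binomial(n=6, p=0.54).
P(X=1) = C(6,1) · p^1 · (1−p)^5
= 6 · 0.54 · 0.020596 = 0.066732

0.0667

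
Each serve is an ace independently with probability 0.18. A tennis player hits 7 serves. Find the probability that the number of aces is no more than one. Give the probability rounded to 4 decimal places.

0.6323

X ~ Binomial(7, 0.18); P(X ≤ 1) = Σ C(7,k) p^k (1−p)^(7−k) over k:
  k=0: C(7,0)·0.18^0·0.82^7 = 0.249285
  k=1: C(7,1)·0.18^1·0.82^6 = 0.383048
Total = 0.632334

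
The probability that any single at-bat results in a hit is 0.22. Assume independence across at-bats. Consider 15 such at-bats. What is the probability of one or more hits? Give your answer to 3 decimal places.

0.976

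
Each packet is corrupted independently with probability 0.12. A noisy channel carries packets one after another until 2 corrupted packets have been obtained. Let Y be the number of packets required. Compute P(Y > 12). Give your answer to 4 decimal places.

0.5686

Needing more than 12 packets ⇔ fewer than 2 successes in the first 12. With X ~ Binomial(12, 0.12), P(Y > 12) = P(X ≤ 1).
  k=0: C(12,0)·0.12^0·0.88^12 = 0.215671
  k=1: C(12,1)·0.12^1·0.88^11 = 0.352916
P(X ≤ 1) = 0.568588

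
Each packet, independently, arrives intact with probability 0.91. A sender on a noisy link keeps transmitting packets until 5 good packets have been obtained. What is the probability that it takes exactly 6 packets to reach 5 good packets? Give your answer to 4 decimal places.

Y = trial on which the fifth success occurs; negative binomial, r=5, p=0.91.
P(Y=6) = C(5,4) · p^5 · (1−p)^1
= 5 · 0.62403 · 0.09 = 0.280814

0.2808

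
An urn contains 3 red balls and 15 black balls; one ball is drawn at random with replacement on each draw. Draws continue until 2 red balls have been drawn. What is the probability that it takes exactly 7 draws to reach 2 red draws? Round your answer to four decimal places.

0.0670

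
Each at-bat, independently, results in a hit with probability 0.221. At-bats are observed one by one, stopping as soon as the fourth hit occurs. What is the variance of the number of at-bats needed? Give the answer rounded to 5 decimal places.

63.79886

Y = total at-bats until the fourth success; negative binomial with r=4, p=0.221.
Var(Y) = r(1−p)/p² = 4·0.779 / 0.221² = 63.7988575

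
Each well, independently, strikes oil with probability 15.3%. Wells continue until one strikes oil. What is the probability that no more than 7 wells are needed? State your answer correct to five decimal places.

Y = number of wells to the first success; geometric, p = 0.153.
P(Y ≤ 7) = 1 − (1−p)^7 = 1 − 0.3127403 = 0.6872597

0.68726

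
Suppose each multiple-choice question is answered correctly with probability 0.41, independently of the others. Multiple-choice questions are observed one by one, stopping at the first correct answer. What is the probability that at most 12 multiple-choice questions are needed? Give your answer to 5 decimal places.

0.99822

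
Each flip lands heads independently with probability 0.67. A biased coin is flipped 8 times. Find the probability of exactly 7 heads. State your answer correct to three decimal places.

0.160

X ~ Binomial(n=8, p=0.67).
P(X=7) = C(8,7) · p^7 · (1−p)^1
= 8 · 0.060607 · 0.33 = 0.16000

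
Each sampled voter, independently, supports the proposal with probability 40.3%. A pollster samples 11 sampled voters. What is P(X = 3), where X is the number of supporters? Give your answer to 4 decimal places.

X ~ Binomial(n=11, p=0.403).
P(X=3) = C(11,3) · p^3 · (1−p)^8
= 165 · 0.065451 · 0.016136 = 0.174258

0.1743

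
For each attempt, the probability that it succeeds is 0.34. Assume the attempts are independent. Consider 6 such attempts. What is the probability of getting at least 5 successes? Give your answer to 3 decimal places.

0.020

X ~ Binomial(6, 0.34); P(X ≥ 5) = Σ C(6,k) p^k (1−p)^(6−k) over k:
  k=5: C(6,5)·0.34^5·0.66^1 = 0.01799
  k=6: C(6,6)·0.34^6·0.66^0 = 0.00154
Total = 0.01954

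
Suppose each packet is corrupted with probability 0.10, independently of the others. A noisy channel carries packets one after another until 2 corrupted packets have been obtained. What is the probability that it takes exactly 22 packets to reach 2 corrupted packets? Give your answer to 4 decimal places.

0.0255

Y = trial on which the second success occurs; negative binomial, r=2, p=0.10.
P(Y=22) = C(21,1) · p^2 · (1−p)^20
= 21 · 0.01 · 0.12158 = 0.025531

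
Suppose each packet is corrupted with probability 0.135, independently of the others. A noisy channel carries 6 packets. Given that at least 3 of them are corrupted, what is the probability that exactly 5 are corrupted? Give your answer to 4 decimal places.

0.0065

X ~ Binomial(6, 0.135). Want P(X=5 | X≥3) = P(X=5) / P(X≥3).
P(X=5) = C(6,5)·0.135^5·0.865^1 = 0.000233
P(X≥3) = 1 − 0.418887 − 0.392252 − 0.153046 = 0.035814
Ratio = 0.000233 / 0.035814 = 0.006498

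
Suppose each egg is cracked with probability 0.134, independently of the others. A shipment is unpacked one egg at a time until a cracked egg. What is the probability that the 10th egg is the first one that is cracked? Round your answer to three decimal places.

Geometric (trials to first success), p = 0.134.
P(Y = 10) = (1−p)^9 · p = 0.27394 · 0.134 = 0.03671

0.037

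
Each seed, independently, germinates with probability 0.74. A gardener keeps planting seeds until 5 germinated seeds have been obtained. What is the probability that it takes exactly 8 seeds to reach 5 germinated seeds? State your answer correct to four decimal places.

Y = trial on which the fifth success occurs; negative binomial, r=5, p=0.74.
P(Y=8) = C(7,4) · p^5 · (1−p)^3
= 35 · 0.2219 · 0.017576 = 0.136504

0.1365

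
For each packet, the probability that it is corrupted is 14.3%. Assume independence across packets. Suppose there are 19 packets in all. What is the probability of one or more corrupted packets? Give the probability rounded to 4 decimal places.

0.9467

P(at least one) = 1 − P(none) = 1 − (1 − 0.143)^19
= 1 − 0.053289 = 0.946711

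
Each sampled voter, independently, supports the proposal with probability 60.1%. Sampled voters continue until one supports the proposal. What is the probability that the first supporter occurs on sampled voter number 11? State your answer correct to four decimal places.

0.0001

Geometric (trials to first success), p = 0.601.
P(Y = 11) = (1−p)^10 · p = 0.00010227 · 0.601 = 0.000061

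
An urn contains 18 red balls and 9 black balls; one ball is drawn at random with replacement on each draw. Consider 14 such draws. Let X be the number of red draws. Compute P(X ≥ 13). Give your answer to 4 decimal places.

0.0274

X ~ Binomial(14, 0.666667); P(X ≥ 13) = Σ C(14,k) p^k (1−p)^(14−k) over k:
  k=13: C(14,13)·0.666667^13·0.333333^1 = 0.023978
  k=14: C(14,14)·0.666667^14·0.333333^0 = 0.003425
Total = 0.027404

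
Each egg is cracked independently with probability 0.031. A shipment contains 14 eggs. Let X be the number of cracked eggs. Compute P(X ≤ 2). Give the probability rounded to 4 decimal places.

0.9916

X ~ Binomial(14, 0.031); P(X ≤ 2) = Σ C(14,k) p^k (1−p)^(14−k) over k:
  k=0: C(14,0)·0.031^0·0.969^14 = 0.643477
  k=1: C(14,1)·0.031^1·0.969^13 = 0.288203
  k=2: C(14,2)·0.031^2·0.969^12 = 0.059931
Total = 0.991611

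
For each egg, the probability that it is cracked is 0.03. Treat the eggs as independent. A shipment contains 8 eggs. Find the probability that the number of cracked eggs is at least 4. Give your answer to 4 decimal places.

0.0001

X ~ Binomial(8, 0.03); P(X ≥ 4) = Σ C(8,k) p^k (1−p)^(8−k) over k:
  k=4: C(8,4)·0.03^4·0.97^4 = 0.000050
  k=5: C(8,5)·0.03^5·0.97^3 = 0.000001
  k=6: C(8,6)·0.03^6·0.97^2 = 0.000000
  k=7: C(8,7)·0.03^7·0.97^1 = 0.000000
  k=8: C(8,8)·0.03^8·0.97^0 = 0.000000
Total = 0.000051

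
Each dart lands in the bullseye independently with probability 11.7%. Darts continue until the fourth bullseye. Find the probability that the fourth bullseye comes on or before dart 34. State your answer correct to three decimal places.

0.574

Finishing within 34 darts ⇔ at least 4 successes in the first 34. With X ~ Binomial(34, 0.117), P(Y ≤ 34) = 1 − P(X ≤ 3).
  k=0: C(34,0)·0.117^0·0.883^34 = 0.01454
  k=1: C(34,1)·0.117^1·0.883^33 = 0.06552
  k=2: C(34,2)·0.117^2·0.883^32 = 0.14324
  k=3: C(34,3)·0.117^3·0.883^31 = 0.20246
1 − 0.42576 = 0.57424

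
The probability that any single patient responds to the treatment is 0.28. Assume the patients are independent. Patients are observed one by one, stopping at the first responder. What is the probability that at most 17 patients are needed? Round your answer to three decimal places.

Y = number of patients to the first success; geometric, p = 0.28.
P(Y ≤ 17) = 1 − (1−p)^17 = 1 − 0.00376 = 0.99624

0.996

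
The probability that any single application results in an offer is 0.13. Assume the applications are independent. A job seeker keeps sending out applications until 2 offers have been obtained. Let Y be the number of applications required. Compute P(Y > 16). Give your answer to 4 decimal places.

Needing more than 16 applications ⇔ fewer than 2 successes in the first 16. With X ~ Binomial(16, 0.13), P(Y > 16) = P(X ≤ 1).
  k=0: C(16,0)·0.13^0·0.87^16 = 0.107723
  k=1: C(16,1)·0.13^1·0.87^15 = 0.257544
P(X ≤ 1) = 0.365267

0.3653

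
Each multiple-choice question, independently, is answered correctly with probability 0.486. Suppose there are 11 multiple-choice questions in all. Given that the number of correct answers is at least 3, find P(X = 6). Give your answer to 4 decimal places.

0.2275

X ~ Binomial(11, 0.486). Want P(X=6 | X≥3) = P(X=6) / P(X≥3).
P(X=6) = C(11,6)·0.486^6·0.514^5 = 0.218411
P(X≥3) = 1 − 0.000662 − 0.006881 − 0.032531 = 0.959926
Ratio = 0.218411 / 0.959926 = 0.227529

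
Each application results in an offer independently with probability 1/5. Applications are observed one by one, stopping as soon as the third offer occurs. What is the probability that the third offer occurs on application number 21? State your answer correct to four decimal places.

Y = trial on which the third success occurs; negative binomial, r=3, p=0.20.
P(Y=21) = C(20,2) · p^3 · (1−p)^18
= 190 · 0.008 · 0.018014 = 0.027382

0.0274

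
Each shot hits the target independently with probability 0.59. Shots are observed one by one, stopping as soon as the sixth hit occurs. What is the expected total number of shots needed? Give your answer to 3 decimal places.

Y = total shots until the sixth success; negative binomial with r=6, p=0.59.
E[Y] = r / p = 6 / 0.59 = 10.16949

10.169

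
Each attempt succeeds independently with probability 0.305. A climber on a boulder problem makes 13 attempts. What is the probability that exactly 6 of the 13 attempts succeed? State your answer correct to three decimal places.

0.108

X ~ Binomial(n=13, p=0.305).
P(X=6) = C(13,6) · p^6 · (1−p)^7
= 1716 · 0.00080501 · 0.078324 = 0.10820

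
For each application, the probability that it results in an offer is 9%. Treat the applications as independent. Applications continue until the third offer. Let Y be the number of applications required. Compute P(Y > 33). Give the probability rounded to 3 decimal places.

Needing more than 33 applications ⇔ fewer than 3 successes in the first 33. With X ~ Binomial(33, 0.09), P(Y > 33) = P(X ≤ 2).
  k=0: C(33,0)·0.09^0·0.91^33 = 0.04450
  k=1: C(33,1)·0.09^1·0.91^32 = 0.14524
  k=2: C(33,2)·0.09^2·0.91^31 = 0.22983
P(X ≤ 2) = 0.41957

0.420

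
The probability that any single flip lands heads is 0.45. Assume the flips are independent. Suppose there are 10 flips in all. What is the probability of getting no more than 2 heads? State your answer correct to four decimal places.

X ~ Binomial(10, 0.45); P(X ≤ 2) = Σ C(10,k) p^k (1−p)^(10−k) over k:
  k=0: C(10,0)·0.45^0·0.55^10 = 0.002533
  k=1: C(10,1)·0.45^1·0.55^9 = 0.020724
  k=2: C(10,2)·0.45^2·0.55^8 = 0.076303
Total = 0.099560

0.0996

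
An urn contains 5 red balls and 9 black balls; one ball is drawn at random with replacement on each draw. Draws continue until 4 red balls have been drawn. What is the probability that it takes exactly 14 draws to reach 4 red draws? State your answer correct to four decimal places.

Y = trial on which the fourth success occurs; negative binomial, r=4, p=0.357143.
P(Y=14) = C(13,3) · p^4 · (1−p)^10
= 286 · 0.016269 · 0.012054 = 0.056089

0.0561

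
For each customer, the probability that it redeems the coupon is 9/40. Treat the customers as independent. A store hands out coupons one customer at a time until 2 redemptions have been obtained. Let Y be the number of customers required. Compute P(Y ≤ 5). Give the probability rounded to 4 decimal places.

0.3146

Finishing within 5 customers ⇔ at least 2 successes in the first 5. With X ~ Binomial(5, 0.225), P(Y ≤ 5) = 1 − P(X ≤ 1).
  k=0: C(5,0)·0.225^0·0.775^5 = 0.279582
  k=1: C(5,1)·0.225^1·0.775^4 = 0.405844
1 − 0.685426 = 0.314574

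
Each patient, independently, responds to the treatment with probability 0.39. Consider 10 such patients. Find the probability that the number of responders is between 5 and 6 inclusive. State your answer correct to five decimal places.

X ~ Binomial(10, 0.39); P(5 ≤ X ≤ 6) = Σ C(10,k) p^k (1−p)^(10−k) over k:
  k=5: C(10,5)·0.39^5·0.61^5 = 0.1920316
  k=6: C(10,6)·0.39^6·0.61^4 = 0.1023119
Total = 0.2943436

0.29434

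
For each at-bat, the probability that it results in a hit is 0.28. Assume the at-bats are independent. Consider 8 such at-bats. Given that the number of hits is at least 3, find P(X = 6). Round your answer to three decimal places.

0.018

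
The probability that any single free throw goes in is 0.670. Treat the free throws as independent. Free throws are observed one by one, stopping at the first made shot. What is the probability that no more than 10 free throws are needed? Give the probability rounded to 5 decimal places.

Y = number of free throws to the first success; geometric, p = 0.67.
P(Y ≤ 10) = 1 − (1−p)^10 = 1 − 0.0000153 = 0.9999847

0.99998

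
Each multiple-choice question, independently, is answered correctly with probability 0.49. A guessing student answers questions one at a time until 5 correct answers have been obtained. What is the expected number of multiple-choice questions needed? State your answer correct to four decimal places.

10.2041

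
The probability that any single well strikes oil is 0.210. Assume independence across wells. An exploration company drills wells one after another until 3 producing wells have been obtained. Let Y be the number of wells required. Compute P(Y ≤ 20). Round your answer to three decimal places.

Finishing within 20 wells ⇔ at least 3 successes in the first 20. With X ~ Binomial(20, 0.21), P(Y ≤ 20) = 1 − P(X ≤ 2).
  k=0: C(20,0)·0.21^0·0.79^20 = 0.00896
  k=1: C(20,1)·0.21^1·0.79^19 = 0.04766
  k=2: C(20,2)·0.21^2·0.79^18 = 0.12036
1 − 0.17699 = 0.82301

0.823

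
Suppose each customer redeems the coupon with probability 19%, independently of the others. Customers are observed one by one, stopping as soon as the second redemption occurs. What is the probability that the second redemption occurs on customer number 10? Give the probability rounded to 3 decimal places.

Y = trial on which the second success occurs; negative binomial, r=2, p=0.19.
P(Y=10) = C(9,1) · p^2 · (1−p)^8
= 9 · 0.0361 · 0.1853 = 0.06020

0.060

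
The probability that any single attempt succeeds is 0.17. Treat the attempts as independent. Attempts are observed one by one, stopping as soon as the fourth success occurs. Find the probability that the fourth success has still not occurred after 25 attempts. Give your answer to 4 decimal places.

Needing more than 25 attempts ⇔ fewer than 4 successes in the first 25. With X ~ Binomial(25, 0.17), P(Y > 25) = P(X ≤ 3).
  k=0: C(25,0)·0.17^0·0.83^25 = 0.009483
  k=1: C(25,1)·0.17^1·0.83^24 = 0.048558
  k=2: C(25,2)·0.17^2·0.83^23 = 0.119348
  k=3: C(25,3)·0.17^3·0.83^22 = 0.187410
P(X ≤ 3) = 0.364799

0.3648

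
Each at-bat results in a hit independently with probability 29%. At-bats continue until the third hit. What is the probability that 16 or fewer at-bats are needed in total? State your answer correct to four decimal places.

0.8851

Finishing within 16 at-bats ⇔ at least 3 successes in the first 16. With X ~ Binomial(16, 0.29), P(Y ≤ 16) = 1 − P(X ≤ 2).
  k=0: C(16,0)·0.29^0·0.71^16 = 0.004170
  k=1: C(16,1)·0.29^1·0.71^15 = 0.027252
  k=2: C(16,2)·0.29^2·0.71^14 = 0.083482
1 − 0.114904 = 0.885096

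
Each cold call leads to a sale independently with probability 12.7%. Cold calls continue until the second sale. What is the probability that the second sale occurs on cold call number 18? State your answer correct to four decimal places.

0.0312

Y = trial on which the second success occurs; negative binomial, r=2, p=0.127.
P(Y=18) = C(17,1) · p^2 · (1−p)^16
= 17 · 0.016129 · 0.11382 = 0.031209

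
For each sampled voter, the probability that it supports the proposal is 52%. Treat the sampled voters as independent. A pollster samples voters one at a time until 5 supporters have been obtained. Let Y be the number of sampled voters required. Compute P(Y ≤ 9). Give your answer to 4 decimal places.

0.5491

Finishing within 9 sampled voters ⇔ at least 5 successes in the first 9. With X ~ Binomial(9, 0.52), P(Y ≤ 9) = 1 − P(X ≤ 4).
  k=0: C(9,0)·0.52^0·0.48^9 = 0.001353
  k=1: C(9,1)·0.52^1·0.48^8 = 0.013188
  k=2: C(9,2)·0.52^2·0.48^7 = 0.057148
  k=3: C(9,3)·0.52^3·0.48^6 = 0.144456
  k=4: C(9,4)·0.52^4·0.48^5 = 0.234742
1 − 0.450886 = 0.549114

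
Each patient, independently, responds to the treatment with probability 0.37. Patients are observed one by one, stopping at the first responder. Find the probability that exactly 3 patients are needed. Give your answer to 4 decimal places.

0.1469

Geometric (trials to first success), p = 0.37.
P(Y = 3) = (1−p)^2 · p = 0.3969 · 0.37 = 0.146853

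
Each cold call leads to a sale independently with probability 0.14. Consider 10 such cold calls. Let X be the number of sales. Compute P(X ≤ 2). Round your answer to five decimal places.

X ~ Binomial(10, 0.14); P(X ≤ 2) = Σ C(10,k) p^k (1−p)^(10−k) over k:
  k=0: C(10,0)·0.14^0·0.86^10 = 0.2213016
  k=1: C(10,1)·0.14^1·0.86^9 = 0.3602584
  k=2: C(10,2)·0.14^2·0.86^8 = 0.2639102
Total = 0.8454702

0.84547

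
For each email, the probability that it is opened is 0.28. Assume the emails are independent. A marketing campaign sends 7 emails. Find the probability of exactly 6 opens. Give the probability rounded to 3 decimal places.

X ~ Binomial(n=7, p=0.28).
P(X=6) = C(7,6) · p^6 · (1−p)^1
= 7 · 0.00048189 · 0.72 = 0.00243

0.002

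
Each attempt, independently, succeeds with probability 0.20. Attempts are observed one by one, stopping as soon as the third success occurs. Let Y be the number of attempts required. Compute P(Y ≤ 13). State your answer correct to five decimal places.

Finishing within 13 attempts ⇔ at least 3 successes in the first 13. With X ~ Binomial(13, 0.20), P(Y ≤ 13) = 1 − P(X ≤ 2).
  k=0: C(13,0)·0.20^0·0.80^13 = 0.0549756
  k=1: C(13,1)·0.20^1·0.80^12 = 0.1786706
  k=2: C(13,2)·0.20^2·0.80^11 = 0.2680060
1 − 0.5016522 = 0.4983478

0.49835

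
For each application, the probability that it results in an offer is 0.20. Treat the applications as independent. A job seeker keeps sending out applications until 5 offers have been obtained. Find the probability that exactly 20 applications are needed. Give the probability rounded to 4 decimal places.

Y = trial on which the fifth success occurs; negative binomial, r=5, p=0.20.
P(Y=20) = C(19,4) · p^5 · (1−p)^15
= 3876 · 0.00032 · 0.035184 = 0.043640

0.0436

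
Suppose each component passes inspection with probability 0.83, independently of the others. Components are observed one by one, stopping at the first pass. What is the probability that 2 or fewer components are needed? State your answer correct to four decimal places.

0.9711

Y = number of components to the first success; geometric, p = 0.83.
P(Y ≤ 2) = 1 − (1−p)^2 = 1 − 0.028900 = 0.971100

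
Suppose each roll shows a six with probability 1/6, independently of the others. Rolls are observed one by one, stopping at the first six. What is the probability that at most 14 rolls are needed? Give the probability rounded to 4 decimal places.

0.9221

Y = number of rolls to the first success; geometric, p = 0.166667.
P(Y ≤ 14) = 1 − (1−p)^14 = 1 − 0.077887 = 0.922113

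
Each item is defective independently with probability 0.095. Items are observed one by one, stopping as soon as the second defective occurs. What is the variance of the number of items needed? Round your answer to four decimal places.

200.5540

Y = total items until the second success; negative binomial with r=2, p=0.095.
Var(Y) = r(1−p)/p² = 2·0.905 / 0.095² = 200.554017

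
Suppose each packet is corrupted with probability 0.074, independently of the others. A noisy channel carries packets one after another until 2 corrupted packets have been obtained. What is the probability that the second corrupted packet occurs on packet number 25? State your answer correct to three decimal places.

0.022

Y = trial on which the second success occurs; negative binomial, r=2, p=0.074.
P(Y=25) = C(24,1) · p^2 · (1−p)^23
= 24 · 0.005476 · 0.17063 = 0.02242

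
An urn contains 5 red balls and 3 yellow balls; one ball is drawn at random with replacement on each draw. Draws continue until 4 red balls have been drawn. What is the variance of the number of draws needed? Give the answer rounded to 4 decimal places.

Y = total draws until the fourth success; negative binomial with r=4, p=0.625.
Var(Y) = r(1−p)/p² = 4·0.375 / 0.625² = 3.840000

3.8400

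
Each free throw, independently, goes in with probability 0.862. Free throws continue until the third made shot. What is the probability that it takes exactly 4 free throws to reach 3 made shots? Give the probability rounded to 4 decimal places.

Y = trial on which the third success occurs; negative binomial, r=3, p=0.862.
P(Y=4) = C(3,2) · p^3 · (1−p)^1
= 3 · 0.6405 · 0.138 = 0.265169

0.2652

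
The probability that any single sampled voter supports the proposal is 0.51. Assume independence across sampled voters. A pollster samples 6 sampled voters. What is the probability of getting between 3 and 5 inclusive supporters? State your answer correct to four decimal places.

0.6572

X ~ Binomial(6, 0.51); P(3 ≤ X ≤ 5) = Σ C(6,k) p^k (1−p)^(6−k) over k:
  k=3: C(6,3)·0.51^3·0.49^3 = 0.312125
  k=4: C(6,4)·0.51^4·0.49^2 = 0.243649
  k=5: C(6,5)·0.51^5·0.49^1 = 0.101437
Total = 0.657211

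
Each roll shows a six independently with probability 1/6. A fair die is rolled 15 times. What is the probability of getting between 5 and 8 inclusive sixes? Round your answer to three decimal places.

X ~ Binomial(15, 0.166667); P(5 ≤ X ≤ 8) = Σ C(15,k) p^k (1−p)^(15−k) over k:
  k=5: C(15,5)·0.166667^5·0.833333^10 = 0.06237
  k=6: C(15,6)·0.166667^6·0.833333^9 = 0.02079
  k=7: C(15,7)·0.166667^7·0.833333^8 = 0.00535
  k=8: C(15,8)·0.166667^8·0.833333^7 = 0.00107
Total = 0.08958

0.090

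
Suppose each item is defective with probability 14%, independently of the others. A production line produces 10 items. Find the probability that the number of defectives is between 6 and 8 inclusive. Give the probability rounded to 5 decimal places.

X ~ Binomial(10, 0.14); P(6 ≤ X ≤ 8) = Σ C(10,k) p^k (1−p)^(10−k) over k:
  k=6: C(10,6)·0.14^6·0.86^4 = 0.0008649
  k=7: C(10,7)·0.14^7·0.86^3 = 0.0000805
  k=8: C(10,8)·0.14^8·0.86^2 = 0.0000049
Total = 0.0009503

0.00095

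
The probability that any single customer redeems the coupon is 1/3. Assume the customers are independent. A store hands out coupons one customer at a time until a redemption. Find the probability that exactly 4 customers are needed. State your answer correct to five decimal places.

Geometric (trials to first success), p = 0.333333.
P(Y = 4) = (1−p)^3 · p = 0.2963 · 0.333333 = 0.0987654

0.09877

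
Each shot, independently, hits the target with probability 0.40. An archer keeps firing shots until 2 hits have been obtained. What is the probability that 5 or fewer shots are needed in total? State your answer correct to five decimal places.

0.66304

Finishing within 5 shots ⇔ at least 2 successes in the first 5. With X ~ Binomial(5, 0.40), P(Y ≤ 5) = 1 − P(X ≤ 1).
  k=0: C(5,0)·0.40^0·0.60^5 = 0.0777600
  k=1: C(5,1)·0.40^1·0.60^4 = 0.2592000
1 − 0.3369600 = 0.6630400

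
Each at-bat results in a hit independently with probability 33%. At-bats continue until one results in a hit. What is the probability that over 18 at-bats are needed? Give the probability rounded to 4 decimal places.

Y = number of at-bats to the first success; geometric, p = 0.33.
P(Y > 18) = P(first 18 all fail) = (1−p)^18 = 0.000740

0.0007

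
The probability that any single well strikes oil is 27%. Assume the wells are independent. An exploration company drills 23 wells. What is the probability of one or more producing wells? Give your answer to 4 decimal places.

P(at least one) = 1 − P(none) = 1 − (1 − 0.27)^23
= 1 − 0.000718 = 0.999282

0.9993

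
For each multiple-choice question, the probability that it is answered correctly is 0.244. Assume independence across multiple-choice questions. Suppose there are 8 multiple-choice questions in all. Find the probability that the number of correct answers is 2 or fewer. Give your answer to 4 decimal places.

X ~ Binomial(8, 0.244); P(X ≤ 2) = Σ C(8,k) p^k (1−p)^(8−k) over k:
  k=0: C(8,0)·0.244^0·0.756^8 = 0.106702
  k=1: C(8,1)·0.244^1·0.756^7 = 0.275507
  k=2: C(8,2)·0.244^2·0.756^6 = 0.311221
Total = 0.693430

0.6934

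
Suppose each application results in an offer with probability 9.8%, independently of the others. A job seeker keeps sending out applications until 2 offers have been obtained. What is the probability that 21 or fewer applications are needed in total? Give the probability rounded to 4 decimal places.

0.6238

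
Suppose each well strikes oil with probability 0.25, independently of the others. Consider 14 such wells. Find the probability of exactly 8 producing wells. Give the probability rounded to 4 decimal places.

X ~ Binomial(n=14, p=0.25).
P(X=8) = C(14,8) · p^8 · (1−p)^6
= 3003 · 1.5259e-05 · 0.17798 = 0.008155

0.0082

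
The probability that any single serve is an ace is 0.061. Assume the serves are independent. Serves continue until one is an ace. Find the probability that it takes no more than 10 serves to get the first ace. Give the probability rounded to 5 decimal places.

Y = number of serves to the first success; geometric, p = 0.061.
P(Y ≤ 10) = 1 − (1−p)^10 = 1 − 0.5329125 = 0.4670875

0.46709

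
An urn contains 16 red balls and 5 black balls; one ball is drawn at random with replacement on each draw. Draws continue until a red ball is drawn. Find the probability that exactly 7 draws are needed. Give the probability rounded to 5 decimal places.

Geometric (trials to first success), p = 0.761905.
P(Y = 7) = (1−p)^6 · p = 0.00018218 · 0.761905 = 0.0001388

0.00014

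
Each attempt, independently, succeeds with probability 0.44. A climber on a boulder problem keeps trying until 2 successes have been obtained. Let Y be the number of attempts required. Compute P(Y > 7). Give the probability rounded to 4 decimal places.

0.1123

Needing more than 7 attempts ⇔ fewer than 2 successes in the first 7. With X ~ Binomial(7, 0.44), P(Y > 7) = P(X ≤ 1).
  k=0: C(7,0)·0.44^0·0.56^7 = 0.017271
  k=1: C(7,1)·0.44^1·0.56^6 = 0.094990
P(X ≤ 1) = 0.112261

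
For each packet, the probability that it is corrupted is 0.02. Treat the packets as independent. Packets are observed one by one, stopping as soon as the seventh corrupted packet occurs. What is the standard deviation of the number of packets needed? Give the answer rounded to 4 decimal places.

Y = total packets until the seventh success; negative binomial with r=7, p=0.02.
SD(Y) = √[r(1−p)/p²] = √(17150.000000) = 130.958009

130.9580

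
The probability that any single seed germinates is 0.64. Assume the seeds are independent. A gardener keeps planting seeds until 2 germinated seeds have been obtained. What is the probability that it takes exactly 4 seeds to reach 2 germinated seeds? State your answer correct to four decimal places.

0.1593

Y = trial on which the second success occurs; negative binomial, r=2, p=0.64.
P(Y=4) = C(3,1) · p^2 · (1−p)^2
= 3 · 0.4096 · 0.1296 = 0.159252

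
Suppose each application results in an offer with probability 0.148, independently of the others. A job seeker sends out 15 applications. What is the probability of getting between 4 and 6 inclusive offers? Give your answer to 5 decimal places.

X ~ Binomial(15, 0.148); P(4 ≤ X ≤ 6) = Σ C(15,k) p^k (1−p)^(15−k) over k:
  k=4: C(15,4)·0.148^4·0.852^11 = 0.1124644
  k=5: C(15,5)·0.148^5·0.852^10 = 0.0429794
  k=6: C(15,6)·0.148^6·0.852^9 = 0.0124432
Total = 0.1678869

0.16789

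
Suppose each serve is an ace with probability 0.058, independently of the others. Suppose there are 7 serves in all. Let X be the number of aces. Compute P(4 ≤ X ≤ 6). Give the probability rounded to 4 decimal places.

X ~ Binomial(7, 0.058); P(4 ≤ X ≤ 6) = Σ C(7,k) p^k (1−p)^(7−k) over k:
  k=4: C(7,4)·0.058^4·0.942^3 = 0.000331
  k=5: C(7,5)·0.058^5·0.942^2 = 0.000012
  k=6: C(7,6)·0.058^6·0.942^1 = 0.000000
Total = 0.000344

0.0003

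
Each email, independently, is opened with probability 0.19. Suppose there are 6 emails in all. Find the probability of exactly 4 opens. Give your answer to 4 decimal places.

0.0128

X ~ Binomial(n=6, p=0.19).
P(X=4) = C(6,4) · p^4 · (1−p)^2
= 15 · 0.0013032 · 0.6561 = 0.012826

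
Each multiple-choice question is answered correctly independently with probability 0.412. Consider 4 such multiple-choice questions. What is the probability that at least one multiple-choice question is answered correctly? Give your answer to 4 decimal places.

0.8805

P(at least one) = 1 − P(none) = 1 − (1 − 0.412)^4
= 1 − 0.119539 = 0.880461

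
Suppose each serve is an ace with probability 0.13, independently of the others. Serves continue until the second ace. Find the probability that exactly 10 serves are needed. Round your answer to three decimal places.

0.050

Y = trial on which the second success occurs; negative binomial, r=2, p=0.13.
P(Y=10) = C(9,1) · p^2 · (1−p)^8
= 9 · 0.0169 · 0.32821 = 0.04992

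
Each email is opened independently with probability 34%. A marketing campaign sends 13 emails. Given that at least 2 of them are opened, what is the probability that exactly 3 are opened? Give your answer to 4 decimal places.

0.1826

X ~ Binomial(13, 0.34). Want P(X=3 | X≥2) = P(X=3) / P(X≥2).
P(X=3) = C(13,3)·0.34^3·0.66^10 = 0.176296
P(X≥2) = 1 − 0.004509 − 0.030196 = 0.965295
Ratio = 0.176296 / 0.965295 = 0.182634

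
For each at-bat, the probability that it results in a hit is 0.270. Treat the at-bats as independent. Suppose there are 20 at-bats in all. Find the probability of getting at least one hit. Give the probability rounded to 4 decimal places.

0.9982

P(at least one) = 1 − P(none) = 1 − (1 − 0.27)^20
= 1 − 0.001847 = 0.998153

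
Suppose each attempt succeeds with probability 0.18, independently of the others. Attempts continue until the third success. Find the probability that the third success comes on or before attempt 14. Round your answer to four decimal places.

0.4744

Finishing within 14 attempts ⇔ at least 3 successes in the first 14. With X ~ Binomial(14, 0.18), P(Y ≤ 14) = 1 − P(X ≤ 2).
  k=0: C(14,0)·0.18^0·0.82^14 = 0.062143
  k=1: C(14,1)·0.18^1·0.82^13 = 0.190977
  k=2: C(14,2)·0.18^2·0.82^12 = 0.272491
1 − 0.525611 = 0.474389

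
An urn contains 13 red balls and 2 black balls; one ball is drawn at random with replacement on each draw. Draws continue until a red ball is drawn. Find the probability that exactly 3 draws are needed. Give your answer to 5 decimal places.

Geometric (trials to first success), p = 0.866667.
P(Y = 3) = (1−p)^2 · p = 0.017778 · 0.866667 = 0.0154074

0.01541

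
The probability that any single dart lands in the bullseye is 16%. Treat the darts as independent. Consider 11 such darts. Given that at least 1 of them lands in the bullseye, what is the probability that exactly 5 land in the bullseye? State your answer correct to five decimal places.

X ~ Binomial(11, 0.16). Want P(X=5 | X≥1) = P(X=5) / P(X≥1).
P(X=5) = C(11,5)·0.16^5·0.84^6 = 0.0170184
P(X≥1) = 1 − 0.1469170 = 0.8530830
Ratio = 0.0170184 / 0.8530830 = 0.0199492

0.01995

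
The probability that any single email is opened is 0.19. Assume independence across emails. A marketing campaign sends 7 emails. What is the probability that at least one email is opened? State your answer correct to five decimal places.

0.77123

P(at least one) = 1 − P(none) = 1 − (1 − 0.19)^7
= 1 − 0.2287679 = 0.7712321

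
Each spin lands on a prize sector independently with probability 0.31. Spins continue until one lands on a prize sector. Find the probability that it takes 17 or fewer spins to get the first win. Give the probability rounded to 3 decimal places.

0.998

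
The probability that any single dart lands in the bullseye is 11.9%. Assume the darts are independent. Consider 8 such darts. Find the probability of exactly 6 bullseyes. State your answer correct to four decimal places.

X ~ Binomial(n=8, p=0.119).
P(X=6) = C(8,6) · p^6 · (1−p)^2
= 28 · 2.8398e-06 · 0.77616 = 0.000062

0.0001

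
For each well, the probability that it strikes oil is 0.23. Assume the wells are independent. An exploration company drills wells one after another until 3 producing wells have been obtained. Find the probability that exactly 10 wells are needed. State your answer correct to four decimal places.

Y = trial on which the third success occurs; negative binomial, r=3, p=0.23.
P(Y=10) = C(9,2) · p^3 · (1−p)^7
= 36 · 0.012167 · 0.16049 = 0.070294

0.0703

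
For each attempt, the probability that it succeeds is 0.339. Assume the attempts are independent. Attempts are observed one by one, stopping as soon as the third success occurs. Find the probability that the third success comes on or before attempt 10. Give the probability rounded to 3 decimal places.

0.714

Finishing within 10 attempts ⇔ at least 3 successes in the first 10. With X ~ Binomial(10, 0.339), P(Y ≤ 10) = 1 − P(X ≤ 2).
  k=0: C(10,0)·0.339^0·0.661^10 = 0.01592
  k=1: C(10,1)·0.339^1·0.661^9 = 0.08166
  k=2: C(10,2)·0.339^2·0.661^8 = 0.18846
1 − 0.28605 = 0.71395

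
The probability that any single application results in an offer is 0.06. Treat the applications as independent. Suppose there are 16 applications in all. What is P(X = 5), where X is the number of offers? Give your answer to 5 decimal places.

X ~ Binomial(n=16, p=0.06).
P(X=5) = C(16,5) · p^5 · (1−p)^11
= 4368 · 7.776e-07 · 0.5063 = 0.0017197

0.00172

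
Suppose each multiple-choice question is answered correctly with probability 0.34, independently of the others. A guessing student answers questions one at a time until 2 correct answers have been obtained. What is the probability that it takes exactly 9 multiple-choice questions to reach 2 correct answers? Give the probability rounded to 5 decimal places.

Y = trial on which the second success occurs; negative binomial, r=2, p=0.34.
P(Y=9) = C(8,1) · p^2 · (1−p)^7
= 8 · 0.1156 · 0.054552 = 0.0504493

0.05045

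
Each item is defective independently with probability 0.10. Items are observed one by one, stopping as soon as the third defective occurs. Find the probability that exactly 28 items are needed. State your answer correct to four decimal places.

Y = trial on which the third success occurs; negative binomial, r=3, p=0.10.
P(Y=28) = C(27,2) · p^3 · (1−p)^25
= 351 · 0.001 · 0.07179 = 0.025198

0.0252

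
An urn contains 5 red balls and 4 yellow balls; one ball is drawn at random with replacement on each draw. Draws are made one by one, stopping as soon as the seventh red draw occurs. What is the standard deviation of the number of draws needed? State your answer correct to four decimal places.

3.1749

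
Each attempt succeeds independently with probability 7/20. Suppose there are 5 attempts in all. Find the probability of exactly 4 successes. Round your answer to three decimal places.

0.049

X ~ Binomial(n=5, p=0.35).
P(X=4) = C(5,4) · p^4 · (1−p)^1
= 5 · 0.015006 · 0.65 = 0.04877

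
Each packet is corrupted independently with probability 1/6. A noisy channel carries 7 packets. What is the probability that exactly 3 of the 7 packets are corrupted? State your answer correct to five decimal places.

X ~ Binomial(n=7, p=0.166667).
P(X=3) = C(7,3) · p^3 · (1−p)^4
= 35 · 0.0046296 · 0.48225 = 0.0781429

0.07814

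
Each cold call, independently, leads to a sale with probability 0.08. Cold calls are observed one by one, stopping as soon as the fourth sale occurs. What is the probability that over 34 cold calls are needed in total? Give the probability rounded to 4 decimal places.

Needing more than 34 cold calls ⇔ fewer than 4 successes in the first 34. With X ~ Binomial(34, 0.08), P(Y > 34) = P(X ≤ 3).
  k=0: C(34,0)·0.08^0·0.92^34 = 0.058720
  k=1: C(34,1)·0.08^1·0.92^33 = 0.173607
  k=2: C(34,2)·0.08^2·0.92^32 = 0.249088
  k=3: C(34,3)·0.08^3·0.92^31 = 0.231038
P(X ≤ 3) = 0.712454

0.7125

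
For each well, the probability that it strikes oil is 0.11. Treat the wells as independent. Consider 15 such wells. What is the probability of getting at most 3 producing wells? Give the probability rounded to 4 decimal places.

X ~ Binomial(15, 0.11); P(X ≤ 3) = Σ C(15,k) p^k (1−p)^(15−k) over k:
  k=0: C(15,0)·0.11^0·0.89^15 = 0.174121
  k=1: C(15,1)·0.11^1·0.89^14 = 0.322808
  k=2: C(15,2)·0.11^2·0.89^13 = 0.279283
  k=3: C(15,3)·0.11^3·0.89^12 = 0.149579
Total = 0.925790

0.9258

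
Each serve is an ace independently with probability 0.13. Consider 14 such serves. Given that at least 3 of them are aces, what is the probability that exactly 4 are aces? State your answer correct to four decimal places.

0.2623

X ~ Binomial(14, 0.13). Want P(X=4 | X≥3) = P(X=4) / P(X≥3).
P(X=4) = C(14,4)·0.13^4·0.87^10 = 0.071023
P(X≥3) = 1 − 0.142321 − 0.297729 − 0.289174 = 0.270776
Ratio = 0.071023 / 0.270776 = 0.262295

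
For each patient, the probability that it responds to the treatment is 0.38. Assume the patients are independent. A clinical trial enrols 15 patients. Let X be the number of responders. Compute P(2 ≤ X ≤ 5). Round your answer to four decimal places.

X ~ Binomial(15, 0.38); P(2 ≤ X ≤ 5) = Σ C(15,k) p^k (1−p)^(15−k) over k:
  k=2: C(15,2)·0.38^2·0.62^13 = 0.030328
  k=3: C(15,3)·0.38^3·0.62^12 = 0.080549
  k=4: C(15,4)·0.38^4·0.62^11 = 0.148107
  k=5: C(15,5)·0.38^5·0.62^10 = 0.199706
Total = 0.458690

0.4587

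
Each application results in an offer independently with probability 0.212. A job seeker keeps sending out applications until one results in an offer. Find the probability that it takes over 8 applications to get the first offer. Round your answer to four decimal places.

Y = number of applications to the first success; geometric, p = 0.212.
P(Y > 8) = P(first 8 all fail) = (1−p)^8 = 0.148665

0.1487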